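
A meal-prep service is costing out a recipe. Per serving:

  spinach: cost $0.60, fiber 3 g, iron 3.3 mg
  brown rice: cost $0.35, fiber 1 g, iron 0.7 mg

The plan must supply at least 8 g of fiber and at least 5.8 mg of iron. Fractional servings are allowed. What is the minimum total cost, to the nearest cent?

For a min-cost LP with two ≥-constraints, a basic feasible solution has at most two positive variables.
spinach only: max(8/3, 5.8/3.3) = 2.667 servings → $1.60.
brown rice only: max(8/1, 5.8/0.7) = 8.286 servings → $2.90.
spinach + brown rice with both tight: 0.1667 servings and 7.5 servings → $2.73.
Cheapest feasible corner: $1.60.

$1.60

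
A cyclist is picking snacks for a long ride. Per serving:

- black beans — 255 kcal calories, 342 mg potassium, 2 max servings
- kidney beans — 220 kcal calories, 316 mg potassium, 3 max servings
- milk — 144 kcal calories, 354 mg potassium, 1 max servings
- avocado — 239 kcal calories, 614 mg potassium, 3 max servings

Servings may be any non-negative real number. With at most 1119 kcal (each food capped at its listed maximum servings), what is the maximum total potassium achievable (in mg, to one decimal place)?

2566.6 mg

Potassium per kcal: avocado 2.569, milk 2.458, kidney beans 1.436, black beans 1.341.
Take 3 servings of avocado: uses 717 kcal, +1842.0 mg potassium (running total 1842.0 mg).
Take 1 serving of milk: uses 144 kcal, +354.0 mg potassium (running total 2196.0 mg).
Take 1.173 servings of kidney beans: uses 258 kcal, +370.6 mg potassium (running total 2566.6 mg).
Filling greedily by potassium-per-kcal is optimal for one linear limit, giving 2566.6 mg.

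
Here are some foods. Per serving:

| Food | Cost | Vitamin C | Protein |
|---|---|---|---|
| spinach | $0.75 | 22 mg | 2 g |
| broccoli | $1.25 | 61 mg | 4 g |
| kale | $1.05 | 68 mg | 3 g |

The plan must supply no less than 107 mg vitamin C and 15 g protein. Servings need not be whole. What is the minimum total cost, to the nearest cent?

For a min-cost LP with two ≥-constraints, a basic feasible solution has at most two positive variables.
spinach only: max(107/22, 15/2) = 7.5 servings → $5.62.
broccoli only: max(107/61, 15/4) = 3.75 servings → $4.69.
kale only: max(107/68, 15/3) = 5 servings → $5.25.
spinach + broccoli: the both-tight solution has a negative serving — not a feasible corner.
spinach + kale: the both-tight solution has a negative serving — not a feasible corner.
broccoli + kale: the both-tight solution has a negative serving — not a feasible corner.
Cheapest feasible corner: $4.69.

$4.69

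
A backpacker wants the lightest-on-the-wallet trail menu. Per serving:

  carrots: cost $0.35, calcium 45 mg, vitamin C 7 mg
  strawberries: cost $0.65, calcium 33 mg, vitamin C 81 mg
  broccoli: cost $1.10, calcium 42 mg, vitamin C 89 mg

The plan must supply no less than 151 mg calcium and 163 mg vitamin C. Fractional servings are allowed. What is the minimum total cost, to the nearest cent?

An LP optimum is at a vertex; with two nutrient constraints at most two foods are used. Check each candidate.
carrots only: max(151/45, 163/7) = 23.29 servings → $8.15.
strawberries only: max(151/33, 163/81) = 4.576 servings → $2.97.
broccoli only: max(151/42, 163/89) = 3.595 servings → $3.95.
carrots + strawberries with both tight: 2.007 servings and 1.839 servings → $1.90.
carrots + broccoli with both tight: 1.777 servings and 1.692 servings → $2.48.
strawberries + broccoli with both targets exact would need a negative amount; discard.
Cheapest feasible corner: $1.90.

$1.90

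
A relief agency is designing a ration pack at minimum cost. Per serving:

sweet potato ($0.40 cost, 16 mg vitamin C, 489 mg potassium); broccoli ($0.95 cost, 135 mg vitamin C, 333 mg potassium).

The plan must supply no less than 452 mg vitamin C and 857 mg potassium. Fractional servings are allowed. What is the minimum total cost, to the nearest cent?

The cheapest plan sits at a corner of the feasible region — with two constraints it uses at most two foods.
sweet potato only: max(452/16, 857/489) = 28.25 servings → $11.30.
broccoli only: max(452/135, 857/333) = 3.348 servings → $3.18.
sweet potato + broccoli: the both-tight solution has a negative serving — not a feasible corner.
So the least-cost plan costs $3.18.

$3.18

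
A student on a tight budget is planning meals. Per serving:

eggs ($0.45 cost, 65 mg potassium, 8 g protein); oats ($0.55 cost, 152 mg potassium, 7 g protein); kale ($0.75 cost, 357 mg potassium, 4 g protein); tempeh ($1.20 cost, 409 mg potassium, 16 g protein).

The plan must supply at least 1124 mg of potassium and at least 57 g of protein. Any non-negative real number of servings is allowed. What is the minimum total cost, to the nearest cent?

At the optimum either one food covers both requirements or two foods hit both targets exactly; no other combination can be cheaper.
eggs only: max(1124/65, 57/8) = 17.29 servings → $7.78.
oats only: max(1124/152, 57/7) = 8.143 servings → $4.48.
kale only: max(1124/357, 57/4) = 14.25 servings → $10.69.
tempeh only: max(1124/409, 57/16) = 3.562 servings → $4.28.
eggs + oats with both tight: 1.046 servings and 6.947 servings → $4.29.
eggs + kale with both tight: 6.107 servings and 2.037 servings → $4.28.
eggs + tempeh with both tight: 2.388 servings and 2.369 servings → $3.92.
oats + kale: the both-tight solution has a negative serving — not a feasible corner.
oats + tempeh: the both-tight solution has a negative serving — not a feasible corner.
kale + tempeh: intersection lies outside the first quadrant.
The minimum over all feasible corners is $3.92.

$3.92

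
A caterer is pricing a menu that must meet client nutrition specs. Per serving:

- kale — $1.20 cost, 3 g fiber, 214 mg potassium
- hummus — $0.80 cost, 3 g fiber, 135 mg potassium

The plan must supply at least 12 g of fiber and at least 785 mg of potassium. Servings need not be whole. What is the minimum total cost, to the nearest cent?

With two linear requirements the optimum uses one or two foods; enumerate the corners.
kale only: max(12/3, 785/214) = 4 servings → $4.80.
hummus only: max(12/3, 785/135) = 5.815 servings → $4.65.
kale + hummus with both tight: 3.101 servings and 0.8987 servings → $4.44.
Cheapest feasible corner: $4.44.

$4.44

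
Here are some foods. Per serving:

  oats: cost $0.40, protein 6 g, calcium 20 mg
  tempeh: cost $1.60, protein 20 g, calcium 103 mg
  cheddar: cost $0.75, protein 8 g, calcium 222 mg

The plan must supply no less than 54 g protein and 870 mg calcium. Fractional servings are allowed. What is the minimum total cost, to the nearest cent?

This is a tiny linear program; its minimum lies at a vertex of the feasible set. List the vertices and price them.
oats only: max(54/6, 870/20) = 43.5 servings → $17.40.
tempeh only: max(54/20, 870/103) = 8.447 servings → $13.51.
cheddar only: max(54/8, 870/222) = 6.75 servings → $5.06.
oats + tempeh: intersection lies outside the first quadrant.
oats + cheddar with both tight: 4.29 servings and 3.532 servings → $4.37.
tempeh + cheddar with both tight: 1.39 servings and 3.274 servings → $4.68.
So the least-cost plan costs $4.37.

$4.37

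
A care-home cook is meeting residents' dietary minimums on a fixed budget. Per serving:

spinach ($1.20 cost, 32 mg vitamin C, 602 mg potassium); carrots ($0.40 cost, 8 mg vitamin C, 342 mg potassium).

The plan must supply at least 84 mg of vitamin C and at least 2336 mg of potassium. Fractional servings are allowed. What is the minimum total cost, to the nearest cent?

spinach only: max(84/32, 2336/602) = 3.88 servings → $4.66.
carrots only: max(84/8, 2336/342) = 10.5 servings → $4.20.
spinach + carrots with both tight: 1.638 servings and 3.946 servings → $3.54.
So the least-cost plan costs $3.54.

$3.54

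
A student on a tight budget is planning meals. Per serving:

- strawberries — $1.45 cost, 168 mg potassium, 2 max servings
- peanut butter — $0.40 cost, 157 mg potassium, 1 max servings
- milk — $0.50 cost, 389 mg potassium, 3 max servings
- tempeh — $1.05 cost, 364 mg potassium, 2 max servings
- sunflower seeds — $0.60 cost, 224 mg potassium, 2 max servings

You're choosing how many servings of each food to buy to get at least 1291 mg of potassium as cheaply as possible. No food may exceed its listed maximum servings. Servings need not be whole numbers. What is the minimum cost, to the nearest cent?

Cost per mg of potassium: milk $0.0013, peanut butter $0.0025, sunflower seeds $0.0027, tempeh $0.0029, strawberries $0.0086.
Take 3 servings of milk: +1167.0 mg potassium for $1.50 (total $1.50, still need 124.0 mg).
Take 0.7898 servings of peanut butter: +124.0 mg potassium for $0.32 (total $1.82, still need 0.0 mg).
Filling from the cheapest source first is optimal under one linear minimum: $1.82.

$1.82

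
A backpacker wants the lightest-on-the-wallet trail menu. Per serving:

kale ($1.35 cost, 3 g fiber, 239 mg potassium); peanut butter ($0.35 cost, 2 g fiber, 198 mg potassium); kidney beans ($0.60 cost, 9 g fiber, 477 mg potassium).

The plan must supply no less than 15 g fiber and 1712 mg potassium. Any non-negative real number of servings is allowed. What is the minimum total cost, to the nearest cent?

kale only: max(15/3, 1712/239) = 7.163 servings → $9.67.
peanut butter only: max(15/2, 1712/198) = 8.646 servings → $3.03.
kidney beans only: max(15/9, 1712/477) = 3.589 servings → $2.15.
kale + peanut butter: intersection lies outside the first quadrant.
kale + kidney beans: the both-tight solution has a negative serving — not a feasible corner.
peanut butter + kidney beans: the both-tight solution has a negative serving — not a feasible corner.
The minimum over all feasible corners is $2.15.

$2.15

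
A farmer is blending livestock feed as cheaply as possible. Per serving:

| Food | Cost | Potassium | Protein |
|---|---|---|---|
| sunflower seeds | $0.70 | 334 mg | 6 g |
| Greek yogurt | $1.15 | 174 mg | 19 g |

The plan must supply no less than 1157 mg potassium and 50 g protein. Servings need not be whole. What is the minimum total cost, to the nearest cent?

With two linear requirements the optimum uses one or two foods; enumerate the corners.
sunflower seeds only: max(1157/334, 50/6) = 8.333 servings → $5.83.
Greek yogurt only: max(1157/174, 50/19) = 6.649 servings → $7.65.
sunflower seeds + Greek yogurt with both tight: 2.505 servings and 1.84 servings → $3.87.
The minimum over all feasible corners is $3.87.

$3.87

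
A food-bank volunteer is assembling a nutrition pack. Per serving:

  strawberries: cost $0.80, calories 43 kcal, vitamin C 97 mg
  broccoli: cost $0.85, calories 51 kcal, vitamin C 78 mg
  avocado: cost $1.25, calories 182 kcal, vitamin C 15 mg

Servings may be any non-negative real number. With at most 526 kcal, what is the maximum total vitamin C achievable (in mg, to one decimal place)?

Vitamin C per kcal: strawberries 2.256, broccoli 1.529, avocado 0.08242.
With no serving limits, spend the whole calories allowance on strawberries: 526 kcal / 43 kcal × 97 mg = 1186.6 mg.

1186.6 mg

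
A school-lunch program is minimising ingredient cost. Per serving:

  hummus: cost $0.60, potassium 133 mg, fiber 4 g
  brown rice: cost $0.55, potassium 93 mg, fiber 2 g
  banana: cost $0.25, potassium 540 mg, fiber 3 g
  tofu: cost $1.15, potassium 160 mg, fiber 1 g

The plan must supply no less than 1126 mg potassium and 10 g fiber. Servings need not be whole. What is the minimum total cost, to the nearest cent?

Two binding constraints pin down two serving amounts, so the optimal mix uses at most two foods. The candidates are each food alone (scaled to the tighter of potassium/fiber) and each pair with both constraints tight.
hummus only: max(1126/133, 10/4) = 8.466 servings → $5.08.
brown rice only: max(1126/93, 10/2) = 12.11 servings → $6.66.
banana only: max(1126/540, 10/3) = 3.333 servings → $0.83.
tofu only: max(1126/160, 10/1) = 10 servings → $11.50.
hummus + brown rice: intersection lies outside the first quadrant.
hummus + banana with both tight: 1.148 servings and 1.802 servings → $1.14.
hummus + tofu with both tight: 0.9349 servings and 6.26 servings → $7.76.
brown rice + banana with both tight: 2.524 servings and 1.65 servings → $1.80.
brown rice + tofu with both tight: 2.088 servings and 5.824 servings → $7.85.
banana + tofu with both targets exact would need a negative amount; discard.
The minimum over all feasible corners is $0.83.

$0.83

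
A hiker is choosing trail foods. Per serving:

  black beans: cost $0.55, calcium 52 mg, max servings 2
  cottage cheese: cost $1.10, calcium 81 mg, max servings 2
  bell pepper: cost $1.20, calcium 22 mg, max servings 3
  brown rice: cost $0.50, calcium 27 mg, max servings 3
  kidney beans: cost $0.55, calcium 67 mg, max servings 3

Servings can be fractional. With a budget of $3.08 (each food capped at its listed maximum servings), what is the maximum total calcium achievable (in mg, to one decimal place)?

329.3 mg

Calcium per dollar: kidney beans 121.8, black beans 94.55, cottage cheese 73.64, brown rice 54, bell pepper 18.33.
Take 3 servings of kidney beans: spends $1.65, +201.0 mg calcium (running total 201.0 mg).
Take 2 servings of black beans: spends $1.10, +104.0 mg calcium (running total 305.0 mg).
Take 0.3 servings of cottage cheese: spends $0.33, +24.3 mg calcium (running total 329.3 mg).
Filling greedily by calcium-per-dollar is optimal for one linear limit, giving 329.3 mg.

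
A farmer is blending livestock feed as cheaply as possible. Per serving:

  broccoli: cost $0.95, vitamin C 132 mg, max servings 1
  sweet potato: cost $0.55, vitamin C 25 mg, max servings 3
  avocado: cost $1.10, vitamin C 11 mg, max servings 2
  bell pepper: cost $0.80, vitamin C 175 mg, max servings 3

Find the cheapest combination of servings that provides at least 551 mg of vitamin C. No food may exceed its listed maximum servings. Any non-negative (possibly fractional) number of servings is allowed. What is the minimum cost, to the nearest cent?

$2.59

Cost per mg of vitamin C: bell pepper $0.0046, broccoli $0.0072, sweet potato $0.0220, avocado $0.1000.
Take 3 servings of bell pepper: +525.0 mg vitamin C for $2.40 (total $2.40, still need 26.0 mg).
Take 0.197 servings of broccoli: +26.0 mg vitamin C for $0.19 (total $2.59, still need 0.0 mg).
Filling from the cheapest source first is optimal under one linear minimum: $2.59.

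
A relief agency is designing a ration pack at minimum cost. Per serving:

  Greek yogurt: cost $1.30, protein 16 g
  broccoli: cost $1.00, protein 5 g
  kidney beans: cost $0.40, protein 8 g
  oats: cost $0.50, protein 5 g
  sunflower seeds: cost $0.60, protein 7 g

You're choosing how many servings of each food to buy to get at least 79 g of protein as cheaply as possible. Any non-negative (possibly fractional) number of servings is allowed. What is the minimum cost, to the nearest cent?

$3.95

Cost per g of protein: kidney beans $0.0500, Greek yogurt $0.0813, sunflower seeds $0.0857, oats $0.1000, broccoli $0.2000.
With no serving limits, use only kidney beans: 79 g / 8 g = 9.875 servings × $0.40 = $3.95.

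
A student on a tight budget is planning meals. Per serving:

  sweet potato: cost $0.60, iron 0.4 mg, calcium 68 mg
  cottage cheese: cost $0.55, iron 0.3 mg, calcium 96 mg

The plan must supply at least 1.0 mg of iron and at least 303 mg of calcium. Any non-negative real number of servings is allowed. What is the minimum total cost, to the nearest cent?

At the optimum either one food covers both requirements or two foods hit both targets exactly; no other combination can be cheaper.
sweet potato only: max(1.0/0.4, 303/68) = 4.456 servings → $2.67.
cottage cheese only: max(1.0/0.3, 303/96) = 3.333 servings → $1.83.
sweet potato + cottage cheese with both tight: 0.2833 servings and 2.956 servings → $1.80.
So the least-cost plan costs $1.80.

$1.80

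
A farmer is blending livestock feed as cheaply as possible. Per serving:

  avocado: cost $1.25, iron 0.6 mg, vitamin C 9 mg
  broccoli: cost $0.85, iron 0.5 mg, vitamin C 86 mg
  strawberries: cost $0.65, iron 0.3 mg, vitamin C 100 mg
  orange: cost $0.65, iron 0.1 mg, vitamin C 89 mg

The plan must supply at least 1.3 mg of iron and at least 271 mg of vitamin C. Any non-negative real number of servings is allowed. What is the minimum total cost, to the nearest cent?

This is a tiny linear program; its minimum lies at a vertex of the feasible set. List the vertices and price them.
avocado only: max(1.3/0.6, 271/9) = 30.11 servings → $37.64.
broccoli only: max(1.3/0.5, 271/86) = 3.151 servings → $2.68.
strawberries only: max(1.3/0.3, 271/100) = 4.333 servings → $2.82.
orange only: max(1.3/0.1, 271/89) = 13 servings → $8.45.
avocado + broccoli: intersection lies outside the first quadrant.
avocado + strawberries with both tight: 0.8499 servings and 2.634 servings → $2.77.
avocado + orange with both tight: 1.688 servings and 2.874 servings → $3.98.
broccoli + strawberries with both tight: 2.012 servings and 0.9793 servings → $2.35.
broccoli + orange with both tight: 2.468 servings and 0.6602 servings → $2.53.
strawberries + orange: intersection lies outside the first quadrant.
The minimum over all feasible corners is $2.35.

$2.35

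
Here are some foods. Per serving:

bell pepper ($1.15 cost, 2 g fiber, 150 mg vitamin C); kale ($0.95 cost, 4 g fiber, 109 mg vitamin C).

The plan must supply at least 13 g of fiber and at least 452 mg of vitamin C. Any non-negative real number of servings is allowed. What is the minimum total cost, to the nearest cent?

$3.78

Minimising a linear cost over {fiber ≥ 13, vitamin C ≥ 452, servings ≥ 0} — the optimum is at a vertex, using one or two foods.
bell pepper only: max(13/2, 452/150) = 6.5 servings → $7.47.
kale only: max(13/4, 452/109) = 4.147 servings → $3.94.
bell pepper + kale with both tight: 1.024 servings and 2.738 servings → $3.78.
So the least-cost plan costs $3.78.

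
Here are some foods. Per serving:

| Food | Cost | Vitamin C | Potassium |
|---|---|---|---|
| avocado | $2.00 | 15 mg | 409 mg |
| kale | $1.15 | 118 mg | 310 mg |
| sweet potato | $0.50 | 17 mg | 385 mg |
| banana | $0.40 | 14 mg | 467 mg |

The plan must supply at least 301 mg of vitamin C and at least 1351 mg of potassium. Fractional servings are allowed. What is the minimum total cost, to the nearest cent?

With two linear requirements the optimum uses one or two foods; enumerate the corners.
avocado only: max(301/15, 1351/409) = 20.07 servings → $40.13.
kale only: max(301/118, 1351/310) = 4.358 servings → $5.01.
sweet potato only: max(301/17, 1351/385) = 17.71 servings → $8.85.
banana only: max(301/14, 1351/467) = 21.5 servings → $8.60.
avocado + kale with both tight: 1.516 servings and 2.358 servings → $5.74.
avocado + sweet potato with both targets exact would need a negative amount; discard.
avocado + banana: intersection lies outside the first quadrant.
kale + sweet potato with both tight: 2.314 servings and 1.646 servings → $3.48.
kale + banana with both tight: 2.396 servings and 1.302 servings → $3.28.
sweet potato + banana with both targets exact would need a negative amount; discard.
The minimum over all feasible corners is $3.28.

$3.28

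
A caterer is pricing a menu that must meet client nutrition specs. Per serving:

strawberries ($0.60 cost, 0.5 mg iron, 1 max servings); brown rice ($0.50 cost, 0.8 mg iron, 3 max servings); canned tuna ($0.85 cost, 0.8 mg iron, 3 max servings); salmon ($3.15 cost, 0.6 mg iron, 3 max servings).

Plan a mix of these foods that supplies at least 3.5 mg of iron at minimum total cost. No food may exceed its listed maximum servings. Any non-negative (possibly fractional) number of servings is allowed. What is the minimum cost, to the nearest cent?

Cost per mg of iron: brown rice $0.6250, canned tuna $1.0625, strawberries $1.2000, salmon $5.2500.
Take 3 servings of brown rice: +2.4 mg iron for $1.50 (total $1.50, still need 1.1 mg).
Take 1.375 servings of canned tuna: +1.1 mg iron for $1.17 (total $2.67, still need 0.0 mg).
Greedy by cheapest-per-mg is optimal for a single linear constraint, so the minimum cost is $2.67.

$2.67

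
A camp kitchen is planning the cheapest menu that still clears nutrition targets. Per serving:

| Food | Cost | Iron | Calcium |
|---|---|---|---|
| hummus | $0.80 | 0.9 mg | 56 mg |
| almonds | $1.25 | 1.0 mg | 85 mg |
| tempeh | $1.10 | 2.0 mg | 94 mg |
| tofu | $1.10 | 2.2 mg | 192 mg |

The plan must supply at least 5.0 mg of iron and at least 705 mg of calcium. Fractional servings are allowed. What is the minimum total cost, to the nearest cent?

$4.04

hummus only: max(5.0/0.9, 705/56) = 12.59 servings → $10.07.
almonds only: max(5.0/1.0, 705/85) = 8.294 servings → $10.37.
tempeh only: max(5.0/2.0, 705/94) = 7.5 servings → $8.25.
tofu only: max(5.0/2.2, 705/192) = 3.672 servings → $4.04.
hummus + almonds: the both-tight solution has a negative serving — not a feasible corner.
hummus + tempeh with both targets exact would need a negative amount; discard.
hummus + tofu with both targets exact would need a negative amount; discard.
almonds + tempeh with both targets exact would need a negative amount; discard.
almonds + tofu: intersection lies outside the first quadrant.
tempeh + tofu: the both-tight solution has a negative serving — not a feasible corner.
Cheapest feasible corner: $4.04.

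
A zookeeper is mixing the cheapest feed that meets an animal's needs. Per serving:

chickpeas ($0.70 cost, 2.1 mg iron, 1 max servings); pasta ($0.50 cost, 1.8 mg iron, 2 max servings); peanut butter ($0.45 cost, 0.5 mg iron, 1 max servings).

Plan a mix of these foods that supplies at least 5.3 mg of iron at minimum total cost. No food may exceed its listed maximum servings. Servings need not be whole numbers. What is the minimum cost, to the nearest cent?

$1.57

Cost per mg of iron: pasta $0.2778, chickpeas $0.3333, peanut butter $0.9000.
Take 2 servings of pasta: +3.6 mg iron for $1.00 (total $1.00, still need 1.7 mg).
Take 0.8095 servings of chickpeas: +1.7 mg iron for $0.57 (total $1.57, still need 0.0 mg).
Filling from the cheapest source first is optimal under one linear minimum: $1.57.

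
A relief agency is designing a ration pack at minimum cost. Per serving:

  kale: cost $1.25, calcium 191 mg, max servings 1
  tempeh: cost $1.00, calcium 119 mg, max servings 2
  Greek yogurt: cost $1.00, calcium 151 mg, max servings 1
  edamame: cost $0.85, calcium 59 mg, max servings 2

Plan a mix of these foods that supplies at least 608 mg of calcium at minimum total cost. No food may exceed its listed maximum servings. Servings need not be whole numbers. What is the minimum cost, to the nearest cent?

Cost per mg of calcium: kale $0.0065, Greek yogurt $0.0066, tempeh $0.0084, edamame $0.0144.
Take 1 serving of kale: +191.0 mg calcium for $1.25 (total $1.25, still need 417.0 mg).
Take 1 serving of Greek yogurt: +151.0 mg calcium for $1.00 (total $2.25, still need 266.0 mg).
Take 2 servings of tempeh: +238.0 mg calcium for $2.00 (total $4.25, still need 28.0 mg).
Take 0.4746 servings of edamame: +28.0 mg calcium for $0.40 (total $4.65, still need 0.0 mg).
Greedy by cheapest-per-mg is optimal for a single linear constraint, so the minimum cost is $4.65.

$4.65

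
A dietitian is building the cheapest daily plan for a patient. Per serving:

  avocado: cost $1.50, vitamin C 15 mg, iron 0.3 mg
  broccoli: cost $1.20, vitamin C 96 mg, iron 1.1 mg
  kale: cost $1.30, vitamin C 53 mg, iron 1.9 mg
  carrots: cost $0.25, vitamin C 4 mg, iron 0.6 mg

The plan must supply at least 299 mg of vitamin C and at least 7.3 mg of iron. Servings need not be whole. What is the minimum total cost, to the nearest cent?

Check every corner: each single food scaled to meet both minima, and each pair solved so both constraints bind.
avocado only: max(299/15, 7.3/0.3) = 24.33 servings → $36.50.
broccoli only: max(299/96, 7.3/1.1) = 6.636 servings → $7.96.
kale only: max(299/53, 7.3/1.9) = 5.642 servings → $7.33.
carrots only: max(299/4, 7.3/0.6) = 74.75 servings → $18.69.
avocado + broccoli: intersection lies outside the first quadrant.
avocado + kale with both tight: 14.38 servings and 1.571 servings → $23.61.
avocado + carrots with both tight: 19.26 servings and 2.538 servings → $29.52.
broccoli + kale with both tight: 1.46 servings and 2.997 servings → $5.65.
broccoli + carrots with both tight: 2.823 servings and 6.991 servings → $5.14.
kale + carrots with both targets exact would need a negative amount; discard.
So the least-cost plan costs $5.14.

$5.14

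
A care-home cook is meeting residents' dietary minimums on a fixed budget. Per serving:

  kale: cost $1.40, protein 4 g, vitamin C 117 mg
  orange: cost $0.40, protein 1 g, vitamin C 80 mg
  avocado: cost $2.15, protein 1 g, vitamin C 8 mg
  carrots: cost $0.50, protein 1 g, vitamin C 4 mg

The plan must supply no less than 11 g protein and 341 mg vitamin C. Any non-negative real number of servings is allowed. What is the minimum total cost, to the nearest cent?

$3.87

An LP optimum is at a vertex; with two nutrient constraints at most two foods are used. Check each candidate.
kale only: max(11/4, 341/117) = 2.915 servings → $4.08.
orange only: max(11/1, 341/80) = 11 servings → $4.40.
avocado only: max(11/1, 341/8) = 42.62 servings → $91.64.
carrots only: max(11/1, 341/4) = 85.25 servings → $42.62.
kale + orange with both tight: 2.655 servings and 0.3793 servings → $3.87.
kale + avocado: the both-tight solution has a negative serving — not a feasible corner.
kale + carrots: the both-tight solution has a negative serving — not a feasible corner.
orange + avocado with both tight: 3.514 servings and 7.486 servings → $17.50.
orange + carrots with both tight: 3.908 servings and 7.092 servings → $5.11.
avocado + carrots with both targets exact would need a negative amount; discard.
Cheapest feasible corner: $3.87.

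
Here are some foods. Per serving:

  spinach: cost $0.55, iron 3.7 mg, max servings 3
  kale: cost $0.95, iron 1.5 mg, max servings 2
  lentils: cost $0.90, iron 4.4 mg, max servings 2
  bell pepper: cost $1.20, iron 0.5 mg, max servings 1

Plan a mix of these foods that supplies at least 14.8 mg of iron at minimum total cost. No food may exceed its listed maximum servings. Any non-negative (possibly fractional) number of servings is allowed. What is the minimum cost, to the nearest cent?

Cost per mg of iron: spinach $0.1486, lentils $0.2045, kale $0.6333, bell pepper $2.4000.
Take 3 servings of spinach: +11.1 mg iron for $1.65 (total $1.65, still need 3.7 mg).
Take 0.8409 servings of lentils: +3.7 mg iron for $0.76 (total $2.41, still need 0.0 mg).
Greedy by cheapest-per-mg is optimal for a single linear constraint, so the minimum cost is $2.41.

$2.41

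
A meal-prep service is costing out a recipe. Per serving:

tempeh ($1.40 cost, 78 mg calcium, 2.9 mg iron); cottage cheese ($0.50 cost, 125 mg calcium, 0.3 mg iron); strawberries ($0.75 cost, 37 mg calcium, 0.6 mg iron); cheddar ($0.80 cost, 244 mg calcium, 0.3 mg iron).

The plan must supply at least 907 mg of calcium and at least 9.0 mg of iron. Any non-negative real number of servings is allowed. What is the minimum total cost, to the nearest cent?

tempeh only: max(907/78, 9.0/2.9) = 11.63 servings → $16.28.
cottage cheese only: max(907/125, 9.0/0.3) = 30 servings → $15.00.
strawberries only: max(907/37, 9.0/0.6) = 24.51 servings → $18.39.
cheddar only: max(907/244, 9.0/0.3) = 30 servings → $24.00.
tempeh + cottage cheese with both tight: 2.515 servings and 5.687 servings → $6.36.
tempeh + strawberries: intersection lies outside the first quadrant.
tempeh + cheddar with both tight: 2.812 servings and 2.818 servings → $6.19.
cottage cheese + strawberries with both tight: 3.305 servings and 13.35 servings → $11.66.
cottage cheese + cheddar: intersection lies outside the first quadrant.
strawberries + cheddar with both tight: 14.22 servings and 1.561 servings → $11.91.
So the least-cost plan costs $6.19.

$6.19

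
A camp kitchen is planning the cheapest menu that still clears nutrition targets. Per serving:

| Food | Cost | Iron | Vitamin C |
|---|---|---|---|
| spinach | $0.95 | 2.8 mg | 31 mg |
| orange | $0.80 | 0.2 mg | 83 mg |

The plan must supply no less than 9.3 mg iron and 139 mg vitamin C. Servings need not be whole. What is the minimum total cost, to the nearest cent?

$3.48

This is a tiny linear program; its minimum lies at a vertex of the feasible set. List the vertices and price them.
spinach only: max(9.3/2.8, 139/31) = 4.484 servings → $4.26.
orange only: max(9.3/0.2, 139/83) = 46.5 servings → $37.20.
spinach + orange with both tight: 3.29 servings and 0.4461 servings → $3.48.
Cheapest feasible corner: $3.48.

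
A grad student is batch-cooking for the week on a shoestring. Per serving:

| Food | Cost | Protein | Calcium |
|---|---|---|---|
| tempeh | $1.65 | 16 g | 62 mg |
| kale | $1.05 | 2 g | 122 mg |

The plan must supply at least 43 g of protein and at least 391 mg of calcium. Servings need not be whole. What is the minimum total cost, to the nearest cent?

Two binding constraints pin down two serving amounts, so the optimal mix uses at most two foods. The candidates are each food alone (scaled to the tighter of protein/calcium) and each pair with both constraints tight.
tempeh only: max(43/16, 391/62) = 6.306 servings → $10.41.
kale only: max(43/2, 391/122) = 21.5 servings → $22.57.
tempeh + kale with both tight: 2.442 servings and 1.964 servings → $6.09.
The minimum over all feasible corners is $6.09.

$6.09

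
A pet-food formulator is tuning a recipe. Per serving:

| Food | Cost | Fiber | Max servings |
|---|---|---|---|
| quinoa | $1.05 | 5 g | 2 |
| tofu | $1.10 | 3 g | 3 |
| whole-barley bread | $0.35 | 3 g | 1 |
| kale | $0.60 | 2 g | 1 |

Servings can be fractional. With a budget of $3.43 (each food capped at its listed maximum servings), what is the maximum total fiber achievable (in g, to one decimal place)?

16.0 g

Fiber per dollar: whole-barley bread 8.571, quinoa 4.762, kale 3.333, tofu 2.727.
Take 1 serving of whole-barley bread: spends $0.35, +3.0 g fiber (running total 3.0 g).
Take 2 servings of quinoa: spends $2.10, +10.0 g fiber (running total 13.0 g).
Take 1 serving of kale: spends $0.60, +2.0 g fiber (running total 15.0 g).
Take 0.3455 servings of tofu: spends $0.38, +1.0 g fiber (running total 16.0 g).
Greedy by best ratio exhausts the cost allowance optimally: 16.0 g.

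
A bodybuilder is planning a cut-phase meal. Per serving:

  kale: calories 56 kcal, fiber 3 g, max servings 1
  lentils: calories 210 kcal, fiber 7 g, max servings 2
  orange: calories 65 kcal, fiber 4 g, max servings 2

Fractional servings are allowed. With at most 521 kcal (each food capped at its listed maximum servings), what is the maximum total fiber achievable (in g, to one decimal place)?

22.2 g

Fiber per kcal: orange 0.06154, kale 0.05357, lentils 0.03333.
Take 2 servings of orange: uses 130 kcal, +8.0 g fiber (running total 8.0 g).
Take 1 serving of kale: uses 56 kcal, +3.0 g fiber (running total 11.0 g).
Take 1.595 servings of lentils: uses 335 kcal, +11.2 g fiber (running total 22.2 g).
Greedy by best ratio exhausts the calories allowance optimally: 22.2 g.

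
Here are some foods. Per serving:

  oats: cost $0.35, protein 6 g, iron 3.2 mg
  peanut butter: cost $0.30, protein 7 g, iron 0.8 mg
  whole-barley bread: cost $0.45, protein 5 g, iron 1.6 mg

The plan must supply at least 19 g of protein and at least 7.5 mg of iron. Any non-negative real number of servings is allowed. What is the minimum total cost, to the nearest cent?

An LP optimum is at a vertex; with two nutrient constraints at most two foods are used. Check each candidate.
oats only: max(19/6, 7.5/3.2) = 3.167 servings → $1.11.
peanut butter only: max(19/7, 7.5/0.8) = 9.375 servings → $2.81.
whole-barley bread only: max(19/5, 7.5/1.6) = 4.688 servings → $2.11.
oats + peanut butter with both tight: 2.119 servings and 0.8977 servings → $1.01.
oats + whole-barley bread with both tight: 1.109 servings and 2.469 servings → $1.50.
peanut butter + whole-barley bread with both targets exact would need a negative amount; discard.
Cheapest feasible corner: $1.01.

$1.01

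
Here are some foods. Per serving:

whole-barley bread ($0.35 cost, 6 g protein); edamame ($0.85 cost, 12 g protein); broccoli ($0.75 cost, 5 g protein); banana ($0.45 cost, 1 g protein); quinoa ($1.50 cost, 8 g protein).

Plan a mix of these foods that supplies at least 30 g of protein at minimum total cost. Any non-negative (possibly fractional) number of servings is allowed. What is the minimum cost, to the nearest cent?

Cost per g of protein: whole-barley bread $0.0583, edamame $0.0708, broccoli $0.1500, quinoa $0.1875, banana $0.4500.
With no serving limits, use only whole-barley bread: 30 g / 6 g = 5 servings × $0.35 = $1.75.

$1.75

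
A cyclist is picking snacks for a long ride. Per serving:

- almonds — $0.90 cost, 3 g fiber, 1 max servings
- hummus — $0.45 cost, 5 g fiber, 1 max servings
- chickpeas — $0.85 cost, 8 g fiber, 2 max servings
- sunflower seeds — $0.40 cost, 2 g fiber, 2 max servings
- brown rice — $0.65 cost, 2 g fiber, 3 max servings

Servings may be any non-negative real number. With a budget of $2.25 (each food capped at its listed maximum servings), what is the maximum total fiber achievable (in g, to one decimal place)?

Fiber per dollar: hummus 11.11, chickpeas 9.412, sunflower seeds 5, almonds 3.333, brown rice 3.077.
Take 1 serving of hummus: spends $0.45, +5.0 g fiber (running total 5.0 g).
Take 2 servings of chickpeas: spends $1.70, +16.0 g fiber (running total 21.0 g).
Take 0.25 servings of sunflower seeds: spends $0.10, +0.5 g fiber (running total 21.5 g).
Greedy by best ratio exhausts the cost allowance optimally: 21.5 g.

21.5 g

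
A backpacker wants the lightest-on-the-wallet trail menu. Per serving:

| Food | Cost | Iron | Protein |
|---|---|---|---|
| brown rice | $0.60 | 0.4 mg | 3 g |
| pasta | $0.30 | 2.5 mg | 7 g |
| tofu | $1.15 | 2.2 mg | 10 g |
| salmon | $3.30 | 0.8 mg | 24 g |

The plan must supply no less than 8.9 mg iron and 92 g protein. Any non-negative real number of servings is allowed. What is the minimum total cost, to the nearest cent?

$3.94

At the optimum either one food covers both requirements or two foods hit both targets exactly; no other combination can be cheaper.
brown rice only: max(8.9/0.4, 92/3) = 30.67 servings → $18.40.
pasta only: max(8.9/2.5, 92/7) = 13.14 servings → $3.94.
tofu only: max(8.9/2.2, 92/10) = 9.2 servings → $10.58.
salmon only: max(8.9/0.8, 92/24) = 11.12 servings → $36.71.
brown rice + pasta with both targets exact would need a negative amount; discard.
brown rice + tofu with both targets exact would need a negative amount; discard.
brown rice + salmon with both tight: 19.44 servings and 1.403 servings → $16.30.
pasta + tofu: the both-tight solution has a negative serving — not a feasible corner.
pasta + salmon with both tight: 2.574 servings and 3.083 servings → $10.95.
tofu + salmon with both tight: 3.125 servings and 2.531 servings → $11.95.
So the least-cost plan costs $3.94.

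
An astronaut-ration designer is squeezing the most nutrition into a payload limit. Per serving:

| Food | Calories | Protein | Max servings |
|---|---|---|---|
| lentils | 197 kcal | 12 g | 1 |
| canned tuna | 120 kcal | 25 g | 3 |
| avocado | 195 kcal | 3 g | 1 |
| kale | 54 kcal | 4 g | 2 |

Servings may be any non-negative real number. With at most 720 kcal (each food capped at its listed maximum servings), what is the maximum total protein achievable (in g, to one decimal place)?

Protein per kcal: canned tuna 0.2083, kale 0.07407, lentils 0.06091, avocado 0.01538.
Take 3 servings of canned tuna: uses 360 kcal, +75.0 g protein (running total 75.0 g).
Take 2 servings of kale: uses 108 kcal, +8.0 g protein (running total 83.0 g).
Take 1 serving of lentils: uses 197 kcal, +12.0 g protein (running total 95.0 g).
Take 0.2821 servings of avocado: uses 55 kcal, +0.8 g protein (running total 95.8 g).
Filling greedily by protein-per-kcal is optimal for one linear limit, giving 95.8 g.

95.8 g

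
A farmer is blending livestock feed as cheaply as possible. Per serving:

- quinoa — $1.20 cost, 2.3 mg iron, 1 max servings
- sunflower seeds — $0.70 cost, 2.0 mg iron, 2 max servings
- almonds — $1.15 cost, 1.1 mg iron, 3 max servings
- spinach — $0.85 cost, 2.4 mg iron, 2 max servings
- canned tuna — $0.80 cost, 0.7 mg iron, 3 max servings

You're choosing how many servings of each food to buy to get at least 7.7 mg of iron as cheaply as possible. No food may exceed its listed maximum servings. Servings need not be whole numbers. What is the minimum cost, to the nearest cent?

Cost per mg of iron: sunflower seeds $0.3500, spinach $0.3542, quinoa $0.5217, almonds $1.0455, canned tuna $1.1429.
Take 2 servings of sunflower seeds: +4.0 mg iron for $1.40 (total $1.40, still need 3.7 mg).
Take 1.542 servings of spinach: +3.7 mg iron for $1.31 (total $2.71, still need 0.0 mg).
Greedy by cheapest-per-mg is optimal for a single linear constraint, so the minimum cost is $2.71.

$2.71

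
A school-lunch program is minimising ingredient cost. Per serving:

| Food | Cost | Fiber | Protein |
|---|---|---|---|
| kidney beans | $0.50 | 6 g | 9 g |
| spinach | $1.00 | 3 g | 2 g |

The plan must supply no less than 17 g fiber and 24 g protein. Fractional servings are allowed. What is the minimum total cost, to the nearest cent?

This is a tiny linear program; its minimum lies at a vertex of the feasible set. List the vertices and price them.
kidney beans only: max(17/6, 24/9) = 2.833 servings → $1.42.
spinach only: max(17/3, 24/2) = 12 servings → $12.00.
kidney beans + spinach with both tight: 2.533 servings and 0.6 servings → $1.87.
The minimum over all feasible corners is $1.42.

$1.42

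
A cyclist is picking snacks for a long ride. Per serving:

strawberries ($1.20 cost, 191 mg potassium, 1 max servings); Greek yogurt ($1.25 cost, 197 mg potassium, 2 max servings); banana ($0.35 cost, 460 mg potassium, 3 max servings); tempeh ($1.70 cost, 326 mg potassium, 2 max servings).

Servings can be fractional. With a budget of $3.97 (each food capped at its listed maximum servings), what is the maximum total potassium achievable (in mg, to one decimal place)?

1940.0 mg

Potassium per dollar: banana 1314, tempeh 191.8, strawberries 159.2, Greek yogurt 157.6.
Take 3 servings of banana: spends $1.05, +1380.0 mg potassium (running total 1380.0 mg).
Take 1.718 servings of tempeh: spends $2.92, +560.0 mg potassium (running total 1940.0 mg).
Filling greedily by potassium-per-dollar is optimal for one linear limit, giving 1940.0 mg.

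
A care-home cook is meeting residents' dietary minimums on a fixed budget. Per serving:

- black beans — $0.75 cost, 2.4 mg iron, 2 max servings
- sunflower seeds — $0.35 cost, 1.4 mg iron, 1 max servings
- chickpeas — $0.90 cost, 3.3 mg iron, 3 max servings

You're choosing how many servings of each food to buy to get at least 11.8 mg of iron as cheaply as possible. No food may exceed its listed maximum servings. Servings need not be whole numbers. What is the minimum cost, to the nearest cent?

Cost per mg of iron: sunflower seeds $0.2500, chickpeas $0.2727, black beans $0.3125.
Take 1 serving of sunflower seeds: +1.4 mg iron for $0.35 (total $0.35, still need 10.4 mg).
Take 3 servings of chickpeas: +9.9 mg iron for $2.70 (total $3.05, still need 0.5 mg).
Take 0.2083 servings of black beans: +0.5 mg iron for $0.16 (total $3.21, still need 0.0 mg).
Filling from the cheapest source first is optimal under one linear minimum: $3.21.

$3.21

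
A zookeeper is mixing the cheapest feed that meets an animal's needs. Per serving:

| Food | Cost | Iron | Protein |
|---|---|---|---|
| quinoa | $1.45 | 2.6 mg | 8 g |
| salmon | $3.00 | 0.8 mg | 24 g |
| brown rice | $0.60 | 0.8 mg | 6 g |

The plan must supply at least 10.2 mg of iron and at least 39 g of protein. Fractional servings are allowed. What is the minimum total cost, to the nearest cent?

This is a tiny linear program; its minimum lies at a vertex of the feasible set. List the vertices and price them.
quinoa only: max(10.2/2.6, 39/8) = 4.875 servings → $7.07.
salmon only: max(10.2/0.8, 39/24) = 12.75 servings → $38.25.
brown rice only: max(10.2/0.8, 39/6) = 12.75 servings → $7.65.
quinoa + salmon with both tight: 3.814 servings and 0.3536 servings → $6.59.
quinoa + brown rice with both tight: 3.261 servings and 2.152 servings → $6.02.
salmon + brown rice: intersection lies outside the first quadrant.
Cheapest feasible corner: $6.02.

$6.02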